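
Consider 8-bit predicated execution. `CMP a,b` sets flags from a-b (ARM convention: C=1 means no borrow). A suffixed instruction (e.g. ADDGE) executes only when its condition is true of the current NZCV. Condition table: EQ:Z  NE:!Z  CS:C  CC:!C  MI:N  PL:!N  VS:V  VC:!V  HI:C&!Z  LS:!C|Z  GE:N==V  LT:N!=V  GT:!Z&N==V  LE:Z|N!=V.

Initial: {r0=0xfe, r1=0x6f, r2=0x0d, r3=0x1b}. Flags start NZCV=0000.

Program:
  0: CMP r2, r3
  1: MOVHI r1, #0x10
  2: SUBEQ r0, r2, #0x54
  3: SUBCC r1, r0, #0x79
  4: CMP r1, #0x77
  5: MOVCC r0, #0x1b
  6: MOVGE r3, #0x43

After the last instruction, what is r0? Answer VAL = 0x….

[0] flags=1000 → (cmp)
[1] flags=1000 HI?F → skip
[2] flags=1000 EQ?F → skip
[3] flags=1000 CC?T → r1=0x85
[4] flags=0011 → (cmp)
[5] flags=0011 CC?F → skip
[6] flags=0011 GE?F → skip

VAL = 0xfe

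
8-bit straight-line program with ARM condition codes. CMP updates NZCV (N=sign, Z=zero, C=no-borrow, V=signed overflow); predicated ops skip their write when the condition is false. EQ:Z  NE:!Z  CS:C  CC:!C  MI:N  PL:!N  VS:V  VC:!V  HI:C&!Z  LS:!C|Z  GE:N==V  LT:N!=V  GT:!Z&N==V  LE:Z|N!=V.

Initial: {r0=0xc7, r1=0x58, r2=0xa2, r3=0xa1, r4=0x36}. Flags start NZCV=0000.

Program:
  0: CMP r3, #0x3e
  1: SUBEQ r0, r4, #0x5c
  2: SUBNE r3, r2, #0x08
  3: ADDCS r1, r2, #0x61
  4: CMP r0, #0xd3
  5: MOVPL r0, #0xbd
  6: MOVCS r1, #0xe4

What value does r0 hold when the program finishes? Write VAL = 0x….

[0] flags=0011 → (cmp)
[1] flags=0011 EQ?F → skip
[2] flags=0011 NE?T → r3=0x9a
[3] flags=0011 CS?T → r1=0x03
[4] flags=1000 → (cmp)
[5] flags=1000 PL?F → skip
[6] flags=1000 CS?F → skip

VAL = 0xc7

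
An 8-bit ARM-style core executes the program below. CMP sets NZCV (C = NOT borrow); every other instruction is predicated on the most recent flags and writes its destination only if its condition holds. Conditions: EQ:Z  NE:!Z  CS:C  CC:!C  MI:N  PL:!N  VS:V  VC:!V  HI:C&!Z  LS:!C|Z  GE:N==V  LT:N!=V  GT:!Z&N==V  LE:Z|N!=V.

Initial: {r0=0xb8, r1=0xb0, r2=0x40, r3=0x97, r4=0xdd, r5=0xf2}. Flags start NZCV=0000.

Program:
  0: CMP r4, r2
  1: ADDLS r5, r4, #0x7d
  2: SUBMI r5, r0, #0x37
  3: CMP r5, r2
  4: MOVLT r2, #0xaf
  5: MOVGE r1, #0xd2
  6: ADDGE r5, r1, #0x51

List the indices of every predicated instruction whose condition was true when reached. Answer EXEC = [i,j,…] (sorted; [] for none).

0: ✓ CMP  NZCV=1010
1: · ADDLS
2: ✓ SUBMI  r5←0x81
3: ✓ CMP  NZCV=0011
4: ✓ MOVLT  r2←0xaf
5: · MOVGE
6: · ADDGE

EXEC = [2,4]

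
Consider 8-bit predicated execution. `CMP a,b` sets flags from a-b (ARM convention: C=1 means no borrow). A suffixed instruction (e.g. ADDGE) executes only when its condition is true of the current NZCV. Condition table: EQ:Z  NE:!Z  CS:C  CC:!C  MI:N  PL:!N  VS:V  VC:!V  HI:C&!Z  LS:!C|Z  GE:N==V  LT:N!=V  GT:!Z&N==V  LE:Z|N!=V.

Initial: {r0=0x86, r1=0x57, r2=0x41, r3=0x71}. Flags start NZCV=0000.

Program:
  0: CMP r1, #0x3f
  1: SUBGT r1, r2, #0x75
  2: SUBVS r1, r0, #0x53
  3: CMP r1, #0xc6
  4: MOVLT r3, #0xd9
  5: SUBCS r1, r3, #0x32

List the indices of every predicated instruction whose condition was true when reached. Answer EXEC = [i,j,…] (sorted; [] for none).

0: ✓ CMP  NZCV=0010
1: ✓ SUBGT  r1←0xcc
2: · SUBVS
3: ✓ CMP  NZCV=0010
4: · MOVLT
5: ✓ SUBCS  r1←0x3f

EXEC = [1,5]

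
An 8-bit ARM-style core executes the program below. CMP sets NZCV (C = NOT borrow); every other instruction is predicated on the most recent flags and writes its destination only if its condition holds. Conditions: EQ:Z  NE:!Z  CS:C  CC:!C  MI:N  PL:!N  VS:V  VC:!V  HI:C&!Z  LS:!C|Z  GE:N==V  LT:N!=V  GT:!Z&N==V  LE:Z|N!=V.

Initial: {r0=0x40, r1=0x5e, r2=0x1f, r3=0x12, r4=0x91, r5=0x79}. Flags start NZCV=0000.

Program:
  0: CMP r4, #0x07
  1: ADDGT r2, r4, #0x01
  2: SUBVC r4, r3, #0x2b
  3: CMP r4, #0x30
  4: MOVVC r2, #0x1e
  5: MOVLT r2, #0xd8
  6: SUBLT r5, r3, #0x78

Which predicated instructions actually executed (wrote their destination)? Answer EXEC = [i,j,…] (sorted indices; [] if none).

EXEC = [2,4,5,6]

[0] flags=1010 → (cmp)
[1] flags=1010 GT?F → skip
[2] flags=1010 VC?T → r4=0xe7
[3] flags=1010 → (cmp)
[4] flags=1010 VC?T → r2=0x1e
[5] flags=1010 LT?T → r2=0xd8
[6] flags=1010 LT?T → r5=0x9a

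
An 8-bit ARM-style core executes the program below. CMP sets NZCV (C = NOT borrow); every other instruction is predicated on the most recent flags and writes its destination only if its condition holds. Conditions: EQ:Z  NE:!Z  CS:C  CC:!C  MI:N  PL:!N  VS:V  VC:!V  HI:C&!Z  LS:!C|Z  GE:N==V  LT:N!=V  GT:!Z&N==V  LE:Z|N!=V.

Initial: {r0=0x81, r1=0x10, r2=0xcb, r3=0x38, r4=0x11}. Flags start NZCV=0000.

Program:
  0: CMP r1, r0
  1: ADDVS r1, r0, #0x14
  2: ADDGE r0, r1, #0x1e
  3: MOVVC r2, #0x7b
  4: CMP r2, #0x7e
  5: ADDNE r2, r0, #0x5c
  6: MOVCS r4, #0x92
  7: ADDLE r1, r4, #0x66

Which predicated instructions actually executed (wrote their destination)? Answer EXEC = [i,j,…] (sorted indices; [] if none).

EXEC = [1,2,5,6,7]

0: ✓ CMP  NZCV=1001
1: ✓ ADDVS  r1←0x95
2: ✓ ADDGE  r0←0xb3
3: · MOVVC
4: ✓ CMP  NZCV=0011
5: ✓ ADDNE  r2←0x0f
6: ✓ MOVCS  r4←0x92
7: ✓ ADDLE  r1←0xf8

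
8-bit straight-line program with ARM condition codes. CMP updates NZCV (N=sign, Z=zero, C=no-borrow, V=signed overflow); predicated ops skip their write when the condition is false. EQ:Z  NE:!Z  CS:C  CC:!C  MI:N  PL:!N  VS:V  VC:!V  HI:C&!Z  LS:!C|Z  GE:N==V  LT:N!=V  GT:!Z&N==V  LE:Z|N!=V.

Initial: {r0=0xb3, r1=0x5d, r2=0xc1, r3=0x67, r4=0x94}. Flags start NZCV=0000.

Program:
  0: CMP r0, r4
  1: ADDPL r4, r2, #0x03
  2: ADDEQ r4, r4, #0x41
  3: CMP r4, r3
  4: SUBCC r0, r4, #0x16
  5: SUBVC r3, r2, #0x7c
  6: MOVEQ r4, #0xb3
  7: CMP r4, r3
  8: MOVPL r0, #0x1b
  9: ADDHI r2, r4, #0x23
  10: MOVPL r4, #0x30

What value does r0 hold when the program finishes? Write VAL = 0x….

VAL = 0x1b

[0] flags=0010 → (cmp)
[1] flags=0010 PL?T → r4=0xc4
[2] flags=0010 EQ?F → skip
[3] flags=0011 → (cmp)
[4] flags=0011 CC?F → skip
[5] flags=0011 VC?F → skip
[6] flags=0011 EQ?F → skip
[7] flags=0011 → (cmp)
[8] flags=0011 PL?T → r0=0x1b
[9] flags=0011 HI?T → r2=0xe7
[10] flags=0011 PL?T → r4=0x30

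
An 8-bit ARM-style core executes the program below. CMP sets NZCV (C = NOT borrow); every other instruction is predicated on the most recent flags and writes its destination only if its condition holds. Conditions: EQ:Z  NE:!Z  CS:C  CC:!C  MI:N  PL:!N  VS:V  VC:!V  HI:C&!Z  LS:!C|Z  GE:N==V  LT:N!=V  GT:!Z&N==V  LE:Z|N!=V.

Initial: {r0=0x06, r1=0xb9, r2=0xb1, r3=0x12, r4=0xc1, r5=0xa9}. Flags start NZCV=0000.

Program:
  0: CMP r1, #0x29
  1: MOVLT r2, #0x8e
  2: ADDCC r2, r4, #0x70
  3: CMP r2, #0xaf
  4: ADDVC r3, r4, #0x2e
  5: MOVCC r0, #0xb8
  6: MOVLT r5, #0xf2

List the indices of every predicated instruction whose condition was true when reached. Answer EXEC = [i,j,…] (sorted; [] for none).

0: ✓ CMP  NZCV=1010
1: ✓ MOVLT  r2←0x8e
2: · ADDCC
3: ✓ CMP  NZCV=1000
4: ✓ ADDVC  r3←0xef
5: ✓ MOVCC  r0←0xb8
6: ✓ MOVLT  r5←0xf2

EXEC = [1,4,5,6]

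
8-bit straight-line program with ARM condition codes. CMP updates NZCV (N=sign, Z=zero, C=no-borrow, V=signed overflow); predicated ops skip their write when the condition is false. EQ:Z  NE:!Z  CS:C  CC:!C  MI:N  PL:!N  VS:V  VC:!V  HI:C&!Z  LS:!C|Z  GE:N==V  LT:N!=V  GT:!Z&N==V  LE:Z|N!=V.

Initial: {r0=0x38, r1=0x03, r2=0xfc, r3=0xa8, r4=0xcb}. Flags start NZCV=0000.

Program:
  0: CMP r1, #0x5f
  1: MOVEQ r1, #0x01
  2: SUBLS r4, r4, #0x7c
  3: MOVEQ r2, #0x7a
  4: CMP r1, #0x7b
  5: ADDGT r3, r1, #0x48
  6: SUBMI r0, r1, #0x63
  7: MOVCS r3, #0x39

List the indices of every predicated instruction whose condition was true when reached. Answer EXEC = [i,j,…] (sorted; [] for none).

0: ✓ CMP  NZCV=1000
1: · MOVEQ
2: ✓ SUBLS  r4←0x4f
3: · MOVEQ
4: ✓ CMP  NZCV=1000
5: · ADDGT
6: ✓ SUBMI  r0←0xa0
7: · MOVCS

EXEC = [2,6]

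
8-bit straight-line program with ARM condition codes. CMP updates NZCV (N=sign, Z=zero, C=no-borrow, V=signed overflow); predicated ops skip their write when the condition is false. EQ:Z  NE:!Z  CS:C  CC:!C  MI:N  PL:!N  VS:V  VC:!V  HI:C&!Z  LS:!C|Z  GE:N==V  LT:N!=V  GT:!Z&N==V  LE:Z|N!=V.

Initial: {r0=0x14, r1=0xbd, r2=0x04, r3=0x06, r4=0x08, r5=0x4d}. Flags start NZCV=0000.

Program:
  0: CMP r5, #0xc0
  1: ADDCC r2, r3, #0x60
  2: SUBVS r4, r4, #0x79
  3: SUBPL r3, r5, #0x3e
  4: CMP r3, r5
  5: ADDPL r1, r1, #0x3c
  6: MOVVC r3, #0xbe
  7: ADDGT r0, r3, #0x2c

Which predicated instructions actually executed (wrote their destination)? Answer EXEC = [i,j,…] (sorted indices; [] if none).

0: ✓ CMP  NZCV=1001
1: ✓ ADDCC  r2←0x66
2: ✓ SUBVS  r4←0x8f
3: · SUBPL
4: ✓ CMP  NZCV=1000
5: · ADDPL
6: ✓ MOVVC  r3←0xbe
7: · ADDGT

EXEC = [1,2,6]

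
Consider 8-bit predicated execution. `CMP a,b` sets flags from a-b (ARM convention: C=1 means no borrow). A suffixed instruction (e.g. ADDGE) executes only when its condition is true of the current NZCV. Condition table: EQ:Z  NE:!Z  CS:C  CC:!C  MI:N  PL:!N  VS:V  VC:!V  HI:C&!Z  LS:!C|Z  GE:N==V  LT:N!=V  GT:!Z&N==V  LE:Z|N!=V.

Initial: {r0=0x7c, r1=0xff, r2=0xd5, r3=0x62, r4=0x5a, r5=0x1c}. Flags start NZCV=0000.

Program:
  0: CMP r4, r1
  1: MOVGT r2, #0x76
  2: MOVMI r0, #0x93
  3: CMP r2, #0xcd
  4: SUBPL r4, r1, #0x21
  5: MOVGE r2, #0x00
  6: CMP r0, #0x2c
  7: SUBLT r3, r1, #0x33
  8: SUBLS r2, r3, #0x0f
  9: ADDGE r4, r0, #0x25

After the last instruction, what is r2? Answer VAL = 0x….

VAL = 0x00

0: ✓ CMP  NZCV=0000
1: ✓ MOVGT  r2←0x76
2: · MOVMI
3: ✓ CMP  NZCV=1001
4: · SUBPL
5: ✓ MOVGE  r2←0x00
6: ✓ CMP  NZCV=0010
7: · SUBLT
8: · SUBLS
9: ✓ ADDGE  r4←0xa1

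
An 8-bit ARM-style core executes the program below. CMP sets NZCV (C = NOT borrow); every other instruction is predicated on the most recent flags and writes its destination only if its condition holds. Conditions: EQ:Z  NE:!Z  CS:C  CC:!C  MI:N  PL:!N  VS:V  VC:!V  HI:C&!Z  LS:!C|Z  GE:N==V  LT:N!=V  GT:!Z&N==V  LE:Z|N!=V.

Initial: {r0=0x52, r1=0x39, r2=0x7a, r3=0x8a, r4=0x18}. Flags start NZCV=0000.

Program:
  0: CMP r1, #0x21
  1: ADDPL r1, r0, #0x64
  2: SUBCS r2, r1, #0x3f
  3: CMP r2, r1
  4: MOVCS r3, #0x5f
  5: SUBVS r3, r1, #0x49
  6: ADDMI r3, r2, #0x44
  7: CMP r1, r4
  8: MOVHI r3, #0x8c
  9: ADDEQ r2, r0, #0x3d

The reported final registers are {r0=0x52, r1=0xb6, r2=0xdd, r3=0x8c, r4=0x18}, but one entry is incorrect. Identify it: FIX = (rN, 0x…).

FIX = (r2, 0x77)

[0] flags=0010 → (cmp)
[1] flags=0010 PL?T → r1=0xb6
[2] flags=0010 CS?T → r2=0x77
[3] flags=1001 → (cmp)
[4] flags=1001 CS?F → skip
[5] flags=1001 VS?T → r3=0x6d
[6] flags=1001 MI?T → r3=0xbb
[7] flags=1010 → (cmp)
[8] flags=1010 HI?T → r3=0x8c
[9] flags=1010 EQ?F → skip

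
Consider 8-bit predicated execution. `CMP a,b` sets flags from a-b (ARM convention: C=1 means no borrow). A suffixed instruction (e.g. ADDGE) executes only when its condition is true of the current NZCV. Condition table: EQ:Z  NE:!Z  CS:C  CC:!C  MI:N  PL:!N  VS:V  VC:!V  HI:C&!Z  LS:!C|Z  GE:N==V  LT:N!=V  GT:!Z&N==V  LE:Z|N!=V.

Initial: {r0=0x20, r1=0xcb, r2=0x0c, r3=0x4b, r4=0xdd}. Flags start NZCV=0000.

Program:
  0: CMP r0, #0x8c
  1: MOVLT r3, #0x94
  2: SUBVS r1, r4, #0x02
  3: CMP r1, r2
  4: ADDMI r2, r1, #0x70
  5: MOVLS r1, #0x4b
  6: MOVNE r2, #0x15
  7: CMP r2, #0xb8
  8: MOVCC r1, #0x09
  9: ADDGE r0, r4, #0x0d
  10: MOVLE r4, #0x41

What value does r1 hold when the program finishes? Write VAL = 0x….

[0] flags=1001 → (cmp)
[1] flags=1001 LT?F → skip
[2] flags=1001 VS?T → r1=0xdb
[3] flags=1010 → (cmp)
[4] flags=1010 MI?T → r2=0x4b
[5] flags=1010 LS?F → skip
[6] flags=1010 NE?T → r2=0x15
[7] flags=0000 → (cmp)
[8] flags=0000 CC?T → r1=0x09
[9] flags=0000 GE?T → r0=0xea
[10] flags=0000 LE?F → skip

VAL = 0x09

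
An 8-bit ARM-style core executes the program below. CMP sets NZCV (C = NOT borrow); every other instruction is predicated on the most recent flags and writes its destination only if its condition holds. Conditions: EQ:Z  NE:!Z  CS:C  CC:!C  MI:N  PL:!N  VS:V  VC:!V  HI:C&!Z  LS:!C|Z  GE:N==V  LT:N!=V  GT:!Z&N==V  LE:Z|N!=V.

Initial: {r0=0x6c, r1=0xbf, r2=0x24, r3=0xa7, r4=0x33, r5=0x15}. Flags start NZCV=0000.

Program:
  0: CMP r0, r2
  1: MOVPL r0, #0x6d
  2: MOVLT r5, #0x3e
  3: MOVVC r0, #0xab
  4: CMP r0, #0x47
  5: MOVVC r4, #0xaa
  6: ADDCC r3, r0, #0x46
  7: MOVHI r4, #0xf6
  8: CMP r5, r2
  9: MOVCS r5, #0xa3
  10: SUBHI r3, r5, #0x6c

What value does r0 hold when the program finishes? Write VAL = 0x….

[0] flags=0010 → (cmp)
[1] flags=0010 PL?T → r0=0x6d
[2] flags=0010 LT?F → skip
[3] flags=0010 VC?T → r0=0xab
[4] flags=0011 → (cmp)
[5] flags=0011 VC?F → skip
[6] flags=0011 CC?F → skip
[7] flags=0011 HI?T → r4=0xf6
[8] flags=1000 → (cmp)
[9] flags=1000 CS?F → skip
[10] flags=1000 HI?F → skip

VAL = 0xab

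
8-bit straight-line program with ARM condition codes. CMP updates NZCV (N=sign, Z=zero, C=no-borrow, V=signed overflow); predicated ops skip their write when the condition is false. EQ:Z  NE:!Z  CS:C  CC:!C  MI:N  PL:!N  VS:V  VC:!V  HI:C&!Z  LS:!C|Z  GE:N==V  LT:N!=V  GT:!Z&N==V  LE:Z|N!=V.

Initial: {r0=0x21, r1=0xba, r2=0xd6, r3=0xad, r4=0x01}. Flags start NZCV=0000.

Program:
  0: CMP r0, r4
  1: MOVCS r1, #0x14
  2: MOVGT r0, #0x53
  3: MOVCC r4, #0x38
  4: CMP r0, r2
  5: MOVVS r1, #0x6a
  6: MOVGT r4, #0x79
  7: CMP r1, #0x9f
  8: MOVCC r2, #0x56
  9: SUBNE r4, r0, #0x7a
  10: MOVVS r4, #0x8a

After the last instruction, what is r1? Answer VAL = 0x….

VAL = 0x14

0: ✓ CMP  NZCV=0010
1: ✓ MOVCS  r1←0x14
2: ✓ MOVGT  r0←0x53
3: · MOVCC
4: ✓ CMP  NZCV=0000
5: · MOVVS
6: ✓ MOVGT  r4←0x79
7: ✓ CMP  NZCV=0000
8: ✓ MOVCC  r2←0x56
9: ✓ SUBNE  r4←0xd9
10: · MOVVS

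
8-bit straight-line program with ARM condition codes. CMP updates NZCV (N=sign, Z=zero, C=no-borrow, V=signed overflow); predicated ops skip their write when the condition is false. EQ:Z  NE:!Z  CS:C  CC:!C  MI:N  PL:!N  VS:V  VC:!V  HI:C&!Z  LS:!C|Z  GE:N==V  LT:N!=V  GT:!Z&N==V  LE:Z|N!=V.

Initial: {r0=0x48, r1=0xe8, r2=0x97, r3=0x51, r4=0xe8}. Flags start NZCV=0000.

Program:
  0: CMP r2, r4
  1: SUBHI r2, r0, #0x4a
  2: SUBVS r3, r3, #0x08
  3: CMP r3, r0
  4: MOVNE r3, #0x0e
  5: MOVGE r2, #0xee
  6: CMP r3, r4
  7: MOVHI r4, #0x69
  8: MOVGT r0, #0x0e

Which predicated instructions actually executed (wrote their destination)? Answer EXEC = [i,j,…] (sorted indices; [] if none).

EXEC = [4,5,8]

[0] flags=1000 → (cmp)
[1] flags=1000 HI?F → skip
[2] flags=1000 VS?F → skip
[3] flags=0010 → (cmp)
[4] flags=0010 NE?T → r3=0x0e
[5] flags=0010 GE?T → r2=0xee
[6] flags=0000 → (cmp)
[7] flags=0000 HI?F → skip
[8] flags=0000 GT?T → r0=0x0e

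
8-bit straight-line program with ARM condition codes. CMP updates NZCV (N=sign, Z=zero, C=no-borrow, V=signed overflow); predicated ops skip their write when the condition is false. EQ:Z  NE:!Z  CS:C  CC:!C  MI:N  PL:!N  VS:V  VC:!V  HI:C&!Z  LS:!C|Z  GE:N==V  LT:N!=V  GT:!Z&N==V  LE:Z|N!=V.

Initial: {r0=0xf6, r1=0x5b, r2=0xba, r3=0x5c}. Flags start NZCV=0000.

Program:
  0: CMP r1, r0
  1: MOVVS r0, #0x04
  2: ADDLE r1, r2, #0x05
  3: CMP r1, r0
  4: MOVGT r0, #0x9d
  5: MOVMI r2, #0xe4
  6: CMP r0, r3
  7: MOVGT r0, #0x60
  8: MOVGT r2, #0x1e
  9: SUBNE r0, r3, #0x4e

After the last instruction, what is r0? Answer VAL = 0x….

VAL = 0x0e

0: ✓ CMP  NZCV=0000
1: · MOVVS
2: · ADDLE
3: ✓ CMP  NZCV=0000
4: ✓ MOVGT  r0←0x9d
5: · MOVMI
6: ✓ CMP  NZCV=0011
7: · MOVGT
8: · MOVGT
9: ✓ SUBNE  r0←0x0e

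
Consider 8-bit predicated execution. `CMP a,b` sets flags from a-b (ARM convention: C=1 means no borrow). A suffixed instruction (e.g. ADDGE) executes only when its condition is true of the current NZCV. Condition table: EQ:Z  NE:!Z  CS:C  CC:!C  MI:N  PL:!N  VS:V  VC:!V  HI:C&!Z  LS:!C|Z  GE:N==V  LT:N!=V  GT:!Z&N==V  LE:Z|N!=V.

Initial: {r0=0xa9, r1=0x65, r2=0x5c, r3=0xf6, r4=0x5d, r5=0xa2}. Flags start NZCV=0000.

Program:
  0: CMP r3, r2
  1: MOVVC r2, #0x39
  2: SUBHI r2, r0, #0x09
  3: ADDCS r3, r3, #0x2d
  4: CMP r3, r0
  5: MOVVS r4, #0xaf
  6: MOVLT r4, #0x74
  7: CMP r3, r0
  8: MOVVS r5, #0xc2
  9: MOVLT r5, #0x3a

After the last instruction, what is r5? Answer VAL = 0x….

[0] flags=1010 → (cmp)
[1] flags=1010 VC?T → r2=0x39
[2] flags=1010 HI?T → r2=0xa0
[3] flags=1010 CS?T → r3=0x23
[4] flags=0000 → (cmp)
[5] flags=0000 VS?F → skip
[6] flags=0000 LT?F → skip
[7] flags=0000 → (cmp)
[8] flags=0000 VS?F → skip
[9] flags=0000 LT?F → skip

VAL = 0xa2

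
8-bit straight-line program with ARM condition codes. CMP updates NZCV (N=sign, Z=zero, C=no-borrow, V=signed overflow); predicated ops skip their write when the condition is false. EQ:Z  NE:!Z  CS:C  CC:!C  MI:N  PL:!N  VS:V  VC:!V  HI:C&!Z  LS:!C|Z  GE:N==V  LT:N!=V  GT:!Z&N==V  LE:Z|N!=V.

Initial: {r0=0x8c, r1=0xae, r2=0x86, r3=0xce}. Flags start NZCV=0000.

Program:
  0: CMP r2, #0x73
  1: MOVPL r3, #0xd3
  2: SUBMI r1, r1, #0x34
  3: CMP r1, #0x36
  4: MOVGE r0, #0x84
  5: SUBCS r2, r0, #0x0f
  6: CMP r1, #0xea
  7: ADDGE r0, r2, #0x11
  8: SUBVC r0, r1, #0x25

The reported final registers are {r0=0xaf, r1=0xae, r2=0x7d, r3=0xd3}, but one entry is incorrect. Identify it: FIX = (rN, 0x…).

[0] flags=0011 → (cmp)
[1] flags=0011 PL?T → r3=0xd3
[2] flags=0011 MI?F → skip
[3] flags=0011 → (cmp)
[4] flags=0011 GE?F → skip
[5] flags=0011 CS?T → r2=0x7d
[6] flags=1000 → (cmp)
[7] flags=1000 GE?F → skip
[8] flags=1000 VC?T → r0=0x89

FIX = (r0, 0x89)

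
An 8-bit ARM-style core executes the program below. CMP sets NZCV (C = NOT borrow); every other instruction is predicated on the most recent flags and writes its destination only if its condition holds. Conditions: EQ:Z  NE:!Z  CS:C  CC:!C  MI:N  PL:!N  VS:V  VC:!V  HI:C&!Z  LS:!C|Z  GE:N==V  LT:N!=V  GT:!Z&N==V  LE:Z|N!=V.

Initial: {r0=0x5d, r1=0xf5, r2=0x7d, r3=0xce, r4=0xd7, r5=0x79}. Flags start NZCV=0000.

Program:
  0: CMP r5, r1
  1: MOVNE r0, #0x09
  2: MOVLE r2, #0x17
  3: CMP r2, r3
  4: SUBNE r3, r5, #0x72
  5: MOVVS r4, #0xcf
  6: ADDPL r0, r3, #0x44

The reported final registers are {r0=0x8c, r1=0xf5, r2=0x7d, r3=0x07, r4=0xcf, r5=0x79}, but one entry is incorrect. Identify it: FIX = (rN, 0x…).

[0] flags=1001 → (cmp)
[1] flags=1001 NE?T → r0=0x09
[2] flags=1001 LE?F → skip
[3] flags=1001 → (cmp)
[4] flags=1001 NE?T → r3=0x07
[5] flags=1001 VS?T → r4=0xcf
[6] flags=1001 PL?F → skip

FIX = (r0, 0x09)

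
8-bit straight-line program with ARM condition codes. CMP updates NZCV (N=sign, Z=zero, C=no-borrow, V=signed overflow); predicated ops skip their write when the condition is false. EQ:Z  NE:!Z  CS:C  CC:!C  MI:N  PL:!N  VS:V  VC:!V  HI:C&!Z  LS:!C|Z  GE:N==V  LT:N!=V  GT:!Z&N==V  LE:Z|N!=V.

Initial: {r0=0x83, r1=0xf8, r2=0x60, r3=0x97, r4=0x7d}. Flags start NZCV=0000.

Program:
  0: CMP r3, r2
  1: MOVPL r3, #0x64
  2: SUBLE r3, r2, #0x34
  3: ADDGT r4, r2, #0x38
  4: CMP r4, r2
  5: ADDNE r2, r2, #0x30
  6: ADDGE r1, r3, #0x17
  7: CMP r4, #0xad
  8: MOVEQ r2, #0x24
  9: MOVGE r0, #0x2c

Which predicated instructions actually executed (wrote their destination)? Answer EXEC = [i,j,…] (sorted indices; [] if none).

0: ✓ CMP  NZCV=0011
1: ✓ MOVPL  r3←0x64
2: ✓ SUBLE  r3←0x2c
3: · ADDGT
4: ✓ CMP  NZCV=0010
5: ✓ ADDNE  r2←0x90
6: ✓ ADDGE  r1←0x43
7: ✓ CMP  NZCV=1001
8: · MOVEQ
9: ✓ MOVGE  r0←0x2c

EXEC = [1,2,5,6,9]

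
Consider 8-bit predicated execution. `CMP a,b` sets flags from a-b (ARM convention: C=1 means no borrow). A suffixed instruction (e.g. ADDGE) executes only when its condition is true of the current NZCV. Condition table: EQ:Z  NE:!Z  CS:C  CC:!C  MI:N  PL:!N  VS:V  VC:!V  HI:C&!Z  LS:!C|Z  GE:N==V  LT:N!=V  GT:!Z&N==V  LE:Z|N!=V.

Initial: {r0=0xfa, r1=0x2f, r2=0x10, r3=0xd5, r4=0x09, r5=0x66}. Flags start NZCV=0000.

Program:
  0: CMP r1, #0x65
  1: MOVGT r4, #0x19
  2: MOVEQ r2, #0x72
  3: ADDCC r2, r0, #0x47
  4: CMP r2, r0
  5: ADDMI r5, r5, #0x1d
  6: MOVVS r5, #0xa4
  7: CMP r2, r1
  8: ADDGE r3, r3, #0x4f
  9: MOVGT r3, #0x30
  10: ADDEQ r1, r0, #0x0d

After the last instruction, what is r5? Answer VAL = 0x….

0: ✓ CMP  NZCV=1000
1: · MOVGT
2: · MOVEQ
3: ✓ ADDCC  r2←0x41
4: ✓ CMP  NZCV=0000
5: · ADDMI
6: · MOVVS
7: ✓ CMP  NZCV=0010
8: ✓ ADDGE  r3←0x24
9: ✓ MOVGT  r3←0x30
10: · ADDEQ

VAL = 0x66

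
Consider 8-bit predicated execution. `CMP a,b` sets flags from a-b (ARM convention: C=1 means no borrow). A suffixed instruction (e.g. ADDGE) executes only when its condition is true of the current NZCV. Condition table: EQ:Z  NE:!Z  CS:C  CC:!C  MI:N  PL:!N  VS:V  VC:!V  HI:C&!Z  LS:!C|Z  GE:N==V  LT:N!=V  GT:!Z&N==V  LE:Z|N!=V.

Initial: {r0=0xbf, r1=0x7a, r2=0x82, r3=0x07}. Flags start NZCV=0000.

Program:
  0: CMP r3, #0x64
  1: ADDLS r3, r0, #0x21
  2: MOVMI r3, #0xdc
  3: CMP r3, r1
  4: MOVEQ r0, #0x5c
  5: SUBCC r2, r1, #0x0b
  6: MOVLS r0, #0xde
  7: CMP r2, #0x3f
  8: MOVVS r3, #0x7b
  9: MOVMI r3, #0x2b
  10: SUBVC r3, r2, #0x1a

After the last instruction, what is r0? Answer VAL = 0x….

VAL = 0xbf

[0] flags=1000 → (cmp)
[1] flags=1000 LS?T → r3=0xe0
[2] flags=1000 MI?T → r3=0xdc
[3] flags=0011 → (cmp)
[4] flags=0011 EQ?F → skip
[5] flags=0011 CC?F → skip
[6] flags=0011 LS?F → skip
[7] flags=0011 → (cmp)
[8] flags=0011 VS?T → r3=0x7b
[9] flags=0011 MI?F → skip
[10] flags=0011 VC?F → skip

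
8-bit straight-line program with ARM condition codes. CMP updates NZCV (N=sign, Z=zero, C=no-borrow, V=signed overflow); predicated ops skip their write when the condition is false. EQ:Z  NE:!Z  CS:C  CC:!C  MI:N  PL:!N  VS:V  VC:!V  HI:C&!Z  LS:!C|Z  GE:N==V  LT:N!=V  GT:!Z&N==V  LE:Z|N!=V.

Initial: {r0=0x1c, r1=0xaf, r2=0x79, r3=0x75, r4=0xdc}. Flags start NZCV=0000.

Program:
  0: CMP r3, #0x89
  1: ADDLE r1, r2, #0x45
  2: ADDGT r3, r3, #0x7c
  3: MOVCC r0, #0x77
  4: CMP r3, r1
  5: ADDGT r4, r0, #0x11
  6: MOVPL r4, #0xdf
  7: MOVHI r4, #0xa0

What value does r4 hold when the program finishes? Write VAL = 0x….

0: ✓ CMP  NZCV=1001
1: · ADDLE
2: ✓ ADDGT  r3←0xf1
3: ✓ MOVCC  r0←0x77
4: ✓ CMP  NZCV=0010
5: ✓ ADDGT  r4←0x88
6: ✓ MOVPL  r4←0xdf
7: ✓ MOVHI  r4←0xa0

VAL = 0xa0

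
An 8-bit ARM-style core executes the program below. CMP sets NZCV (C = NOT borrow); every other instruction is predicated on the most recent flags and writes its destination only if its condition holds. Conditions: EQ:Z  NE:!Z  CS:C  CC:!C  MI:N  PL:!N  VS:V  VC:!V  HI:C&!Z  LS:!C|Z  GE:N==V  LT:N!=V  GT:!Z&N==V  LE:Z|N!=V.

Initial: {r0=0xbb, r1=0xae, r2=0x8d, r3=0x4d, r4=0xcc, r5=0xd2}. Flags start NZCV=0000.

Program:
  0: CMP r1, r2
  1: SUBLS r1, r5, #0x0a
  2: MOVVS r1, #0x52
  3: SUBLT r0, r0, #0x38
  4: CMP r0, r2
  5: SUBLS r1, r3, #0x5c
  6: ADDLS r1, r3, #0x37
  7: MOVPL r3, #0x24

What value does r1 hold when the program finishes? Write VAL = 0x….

0: ✓ CMP  NZCV=0010
1: · SUBLS
2: · MOVVS
3: · SUBLT
4: ✓ CMP  NZCV=0010
5: · SUBLS
6: · ADDLS
7: ✓ MOVPL  r3←0x24

VAL = 0xae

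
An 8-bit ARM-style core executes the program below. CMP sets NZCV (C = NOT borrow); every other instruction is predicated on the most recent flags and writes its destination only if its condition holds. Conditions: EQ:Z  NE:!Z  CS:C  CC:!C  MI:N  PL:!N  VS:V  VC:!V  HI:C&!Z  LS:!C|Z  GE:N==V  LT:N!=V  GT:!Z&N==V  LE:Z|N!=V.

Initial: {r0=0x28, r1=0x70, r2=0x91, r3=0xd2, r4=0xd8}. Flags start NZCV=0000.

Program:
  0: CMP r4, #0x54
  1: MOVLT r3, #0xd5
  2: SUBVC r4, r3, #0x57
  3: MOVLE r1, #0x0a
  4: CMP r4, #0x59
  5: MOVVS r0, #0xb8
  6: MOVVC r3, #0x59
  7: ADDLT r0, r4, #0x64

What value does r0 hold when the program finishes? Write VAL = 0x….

VAL = 0x28

0: ✓ CMP  NZCV=1010
1: ✓ MOVLT  r3←0xd5
2: ✓ SUBVC  r4←0x7e
3: ✓ MOVLE  r1←0x0a
4: ✓ CMP  NZCV=0010
5: · MOVVS
6: ✓ MOVVC  r3←0x59
7: · ADDLT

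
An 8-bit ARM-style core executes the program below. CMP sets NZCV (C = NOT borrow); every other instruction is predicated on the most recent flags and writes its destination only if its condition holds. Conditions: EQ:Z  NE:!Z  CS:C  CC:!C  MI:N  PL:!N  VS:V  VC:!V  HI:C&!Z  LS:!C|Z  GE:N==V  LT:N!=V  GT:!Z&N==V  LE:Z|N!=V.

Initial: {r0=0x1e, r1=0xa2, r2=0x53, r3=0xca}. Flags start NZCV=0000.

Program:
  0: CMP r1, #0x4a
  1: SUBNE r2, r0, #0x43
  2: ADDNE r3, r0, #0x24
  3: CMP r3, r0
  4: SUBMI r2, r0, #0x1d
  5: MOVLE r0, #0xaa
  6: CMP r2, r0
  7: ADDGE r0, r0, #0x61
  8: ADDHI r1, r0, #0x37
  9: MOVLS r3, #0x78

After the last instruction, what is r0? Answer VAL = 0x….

VAL = 0x1e

[0] flags=0011 → (cmp)
[1] flags=0011 NE?T → r2=0xdb
[2] flags=0011 NE?T → r3=0x42
[3] flags=0010 → (cmp)
[4] flags=0010 MI?F → skip
[5] flags=0010 LE?F → skip
[6] flags=1010 → (cmp)
[7] flags=1010 GE?F → skip
[8] flags=1010 HI?T → r1=0x55
[9] flags=1010 LS?F → skip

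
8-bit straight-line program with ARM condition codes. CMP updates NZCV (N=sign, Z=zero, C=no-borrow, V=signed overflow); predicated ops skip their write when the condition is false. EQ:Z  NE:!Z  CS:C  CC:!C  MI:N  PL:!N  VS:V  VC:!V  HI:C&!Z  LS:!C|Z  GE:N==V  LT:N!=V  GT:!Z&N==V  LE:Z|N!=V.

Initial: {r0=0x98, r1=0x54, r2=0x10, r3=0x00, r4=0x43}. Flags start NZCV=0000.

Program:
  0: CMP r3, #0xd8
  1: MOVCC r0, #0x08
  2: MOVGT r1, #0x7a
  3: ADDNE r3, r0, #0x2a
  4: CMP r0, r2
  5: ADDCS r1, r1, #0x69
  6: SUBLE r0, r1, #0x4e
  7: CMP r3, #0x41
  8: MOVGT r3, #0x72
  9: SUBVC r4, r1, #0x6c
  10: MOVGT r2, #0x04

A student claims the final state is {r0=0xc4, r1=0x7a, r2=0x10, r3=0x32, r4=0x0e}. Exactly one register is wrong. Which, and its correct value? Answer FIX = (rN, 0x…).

FIX = (r0, 0x2c)

[0] flags=0000 → (cmp)
[1] flags=0000 CC?T → r0=0x08
[2] flags=0000 GT?T → r1=0x7a
[3] flags=0000 NE?T → r3=0x32
[4] flags=1000 → (cmp)
[5] flags=1000 CS?F → skip
[6] flags=1000 LE?T → r0=0x2c
[7] flags=1000 → (cmp)
[8] flags=1000 GT?F → skip
[9] flags=1000 VC?T → r4=0x0e
[10] flags=1000 GT?F → skip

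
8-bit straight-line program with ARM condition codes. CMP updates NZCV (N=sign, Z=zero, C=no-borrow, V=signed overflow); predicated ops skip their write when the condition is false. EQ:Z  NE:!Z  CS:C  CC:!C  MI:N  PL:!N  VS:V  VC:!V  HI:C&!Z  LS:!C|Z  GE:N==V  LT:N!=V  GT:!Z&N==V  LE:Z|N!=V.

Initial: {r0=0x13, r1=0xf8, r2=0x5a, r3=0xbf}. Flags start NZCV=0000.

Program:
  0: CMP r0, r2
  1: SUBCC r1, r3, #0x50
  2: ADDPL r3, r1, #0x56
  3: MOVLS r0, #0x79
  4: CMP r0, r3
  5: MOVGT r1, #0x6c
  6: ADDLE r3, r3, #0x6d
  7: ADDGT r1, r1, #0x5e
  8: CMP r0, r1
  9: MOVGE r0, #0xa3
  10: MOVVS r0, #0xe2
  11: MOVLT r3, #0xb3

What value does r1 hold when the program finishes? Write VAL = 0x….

VAL = 0xca

0: ✓ CMP  NZCV=1000
1: ✓ SUBCC  r1←0x6f
2: · ADDPL
3: ✓ MOVLS  r0←0x79
4: ✓ CMP  NZCV=1001
5: ✓ MOVGT  r1←0x6c
6: · ADDLE
7: ✓ ADDGT  r1←0xca
8: ✓ CMP  NZCV=1001
9: ✓ MOVGE  r0←0xa3
10: ✓ MOVVS  r0←0xe2
11: · MOVLT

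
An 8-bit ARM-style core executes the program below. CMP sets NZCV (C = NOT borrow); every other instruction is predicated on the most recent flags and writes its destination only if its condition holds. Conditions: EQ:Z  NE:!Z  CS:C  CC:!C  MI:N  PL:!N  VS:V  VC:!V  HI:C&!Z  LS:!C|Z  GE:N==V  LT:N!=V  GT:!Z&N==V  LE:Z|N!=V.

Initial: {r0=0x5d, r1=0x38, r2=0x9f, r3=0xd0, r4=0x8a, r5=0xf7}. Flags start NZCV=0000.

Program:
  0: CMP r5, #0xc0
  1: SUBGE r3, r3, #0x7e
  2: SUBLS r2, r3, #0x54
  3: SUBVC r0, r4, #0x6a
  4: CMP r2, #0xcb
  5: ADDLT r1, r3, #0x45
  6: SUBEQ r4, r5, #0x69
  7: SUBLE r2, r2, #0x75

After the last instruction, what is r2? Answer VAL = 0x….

VAL = 0x2a

0: ✓ CMP  NZCV=0010
1: ✓ SUBGE  r3←0x52
2: · SUBLS
3: ✓ SUBVC  r0←0x20
4: ✓ CMP  NZCV=1000
5: ✓ ADDLT  r1←0x97
6: · SUBEQ
7: ✓ SUBLE  r2←0x2a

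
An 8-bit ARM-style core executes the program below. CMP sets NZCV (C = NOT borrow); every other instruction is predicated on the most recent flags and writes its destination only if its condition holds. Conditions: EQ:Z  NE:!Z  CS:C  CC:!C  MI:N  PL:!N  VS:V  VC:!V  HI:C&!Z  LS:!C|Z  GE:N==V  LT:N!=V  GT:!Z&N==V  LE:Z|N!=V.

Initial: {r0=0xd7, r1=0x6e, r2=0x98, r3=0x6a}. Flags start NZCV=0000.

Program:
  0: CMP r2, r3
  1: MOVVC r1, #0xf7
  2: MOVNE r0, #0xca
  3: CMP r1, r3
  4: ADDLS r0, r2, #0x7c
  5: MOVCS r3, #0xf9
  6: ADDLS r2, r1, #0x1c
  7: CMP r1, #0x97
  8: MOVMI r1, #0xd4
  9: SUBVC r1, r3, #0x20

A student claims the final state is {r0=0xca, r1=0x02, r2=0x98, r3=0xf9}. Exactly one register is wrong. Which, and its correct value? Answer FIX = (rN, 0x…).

0: ✓ CMP  NZCV=0011
1: · MOVVC
2: ✓ MOVNE  r0←0xca
3: ✓ CMP  NZCV=0010
4: · ADDLS
5: ✓ MOVCS  r3←0xf9
6: · ADDLS
7: ✓ CMP  NZCV=1001
8: ✓ MOVMI  r1←0xd4
9: · SUBVC

FIX = (r1, 0xd4)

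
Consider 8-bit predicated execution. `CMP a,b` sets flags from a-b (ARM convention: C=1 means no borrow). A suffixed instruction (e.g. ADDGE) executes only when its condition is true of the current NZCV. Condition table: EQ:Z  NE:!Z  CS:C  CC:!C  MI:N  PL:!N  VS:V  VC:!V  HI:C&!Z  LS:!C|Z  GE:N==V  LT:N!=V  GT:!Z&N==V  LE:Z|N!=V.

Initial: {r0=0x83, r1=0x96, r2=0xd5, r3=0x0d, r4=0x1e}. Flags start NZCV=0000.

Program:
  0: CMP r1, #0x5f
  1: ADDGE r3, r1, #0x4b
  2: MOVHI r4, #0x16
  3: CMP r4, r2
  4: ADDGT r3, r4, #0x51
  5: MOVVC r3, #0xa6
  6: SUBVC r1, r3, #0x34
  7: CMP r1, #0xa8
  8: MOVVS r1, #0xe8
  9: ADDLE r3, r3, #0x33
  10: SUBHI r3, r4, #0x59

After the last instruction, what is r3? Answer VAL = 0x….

0: ✓ CMP  NZCV=0011
1: · ADDGE
2: ✓ MOVHI  r4←0x16
3: ✓ CMP  NZCV=0000
4: ✓ ADDGT  r3←0x67
5: ✓ MOVVC  r3←0xa6
6: ✓ SUBVC  r1←0x72
7: ✓ CMP  NZCV=1001
8: ✓ MOVVS  r1←0xe8
9: · ADDLE
10: · SUBHI

VAL = 0xa6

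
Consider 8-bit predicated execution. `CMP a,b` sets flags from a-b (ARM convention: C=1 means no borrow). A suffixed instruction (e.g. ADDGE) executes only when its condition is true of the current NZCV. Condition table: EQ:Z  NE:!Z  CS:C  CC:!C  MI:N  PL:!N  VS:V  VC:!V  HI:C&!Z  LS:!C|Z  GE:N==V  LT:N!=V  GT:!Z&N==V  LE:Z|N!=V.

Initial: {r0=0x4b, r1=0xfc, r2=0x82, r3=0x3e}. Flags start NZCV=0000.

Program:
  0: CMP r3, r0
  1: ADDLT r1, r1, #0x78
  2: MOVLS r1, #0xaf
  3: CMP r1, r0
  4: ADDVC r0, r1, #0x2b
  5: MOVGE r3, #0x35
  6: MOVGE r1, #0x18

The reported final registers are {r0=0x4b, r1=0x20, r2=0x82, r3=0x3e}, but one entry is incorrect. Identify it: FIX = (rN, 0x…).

FIX = (r1, 0xaf)

[0] flags=1000 → (cmp)
[1] flags=1000 LT?T → r1=0x74
[2] flags=1000 LS?T → r1=0xaf
[3] flags=0011 → (cmp)
[4] flags=0011 VC?F → skip
[5] flags=0011 GE?F → skip
[6] flags=0011 GE?F → skip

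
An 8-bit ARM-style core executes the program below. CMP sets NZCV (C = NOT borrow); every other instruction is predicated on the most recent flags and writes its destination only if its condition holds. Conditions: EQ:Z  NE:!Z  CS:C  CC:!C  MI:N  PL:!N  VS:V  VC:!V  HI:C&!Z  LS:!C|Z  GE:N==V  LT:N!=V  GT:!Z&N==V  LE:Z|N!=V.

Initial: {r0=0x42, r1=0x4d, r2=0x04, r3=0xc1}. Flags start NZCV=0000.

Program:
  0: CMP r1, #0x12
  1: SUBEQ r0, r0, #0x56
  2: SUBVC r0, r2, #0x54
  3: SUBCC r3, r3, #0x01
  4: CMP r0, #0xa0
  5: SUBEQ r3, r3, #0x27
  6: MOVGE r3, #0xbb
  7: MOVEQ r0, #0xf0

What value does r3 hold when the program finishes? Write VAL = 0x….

0: ✓ CMP  NZCV=0010
1: · SUBEQ
2: ✓ SUBVC  r0←0xb0
3: · SUBCC
4: ✓ CMP  NZCV=0010
5: · SUBEQ
6: ✓ MOVGE  r3←0xbb
7: · MOVEQ

VAL = 0xbb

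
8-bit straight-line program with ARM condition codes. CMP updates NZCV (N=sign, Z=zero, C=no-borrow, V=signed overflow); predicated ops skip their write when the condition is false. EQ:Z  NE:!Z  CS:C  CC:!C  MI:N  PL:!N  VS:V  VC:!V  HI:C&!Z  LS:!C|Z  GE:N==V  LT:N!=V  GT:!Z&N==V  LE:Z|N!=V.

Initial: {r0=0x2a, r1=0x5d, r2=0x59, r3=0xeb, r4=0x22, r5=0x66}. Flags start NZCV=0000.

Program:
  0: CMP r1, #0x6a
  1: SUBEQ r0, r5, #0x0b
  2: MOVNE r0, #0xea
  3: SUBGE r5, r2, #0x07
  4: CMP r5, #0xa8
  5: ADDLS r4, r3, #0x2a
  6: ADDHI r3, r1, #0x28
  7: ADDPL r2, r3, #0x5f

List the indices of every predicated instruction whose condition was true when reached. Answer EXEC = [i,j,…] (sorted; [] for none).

EXEC = [2,5]

[0] flags=1000 → (cmp)
[1] flags=1000 EQ?F → skip
[2] flags=1000 NE?T → r0=0xea
[3] flags=1000 GE?F → skip
[4] flags=1001 → (cmp)
[5] flags=1001 LS?T → r4=0x15
[6] flags=1001 HI?F → skip
[7] flags=1001 PL?F → skip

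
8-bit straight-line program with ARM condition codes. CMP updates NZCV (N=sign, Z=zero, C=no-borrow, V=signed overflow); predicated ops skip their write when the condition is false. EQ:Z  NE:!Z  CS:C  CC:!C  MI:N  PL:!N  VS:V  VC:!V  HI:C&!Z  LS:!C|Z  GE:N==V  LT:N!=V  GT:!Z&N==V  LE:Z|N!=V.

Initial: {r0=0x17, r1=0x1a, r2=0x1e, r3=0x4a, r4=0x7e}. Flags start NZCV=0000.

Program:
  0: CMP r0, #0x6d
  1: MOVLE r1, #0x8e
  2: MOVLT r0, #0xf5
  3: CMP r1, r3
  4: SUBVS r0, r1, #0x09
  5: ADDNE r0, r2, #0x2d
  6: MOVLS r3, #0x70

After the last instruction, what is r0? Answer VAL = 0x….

VAL = 0x4b

0: ✓ CMP  NZCV=1000
1: ✓ MOVLE  r1←0x8e
2: ✓ MOVLT  r0←0xf5
3: ✓ CMP  NZCV=0011
4: ✓ SUBVS  r0←0x85
5: ✓ ADDNE  r0←0x4b
6: · MOVLS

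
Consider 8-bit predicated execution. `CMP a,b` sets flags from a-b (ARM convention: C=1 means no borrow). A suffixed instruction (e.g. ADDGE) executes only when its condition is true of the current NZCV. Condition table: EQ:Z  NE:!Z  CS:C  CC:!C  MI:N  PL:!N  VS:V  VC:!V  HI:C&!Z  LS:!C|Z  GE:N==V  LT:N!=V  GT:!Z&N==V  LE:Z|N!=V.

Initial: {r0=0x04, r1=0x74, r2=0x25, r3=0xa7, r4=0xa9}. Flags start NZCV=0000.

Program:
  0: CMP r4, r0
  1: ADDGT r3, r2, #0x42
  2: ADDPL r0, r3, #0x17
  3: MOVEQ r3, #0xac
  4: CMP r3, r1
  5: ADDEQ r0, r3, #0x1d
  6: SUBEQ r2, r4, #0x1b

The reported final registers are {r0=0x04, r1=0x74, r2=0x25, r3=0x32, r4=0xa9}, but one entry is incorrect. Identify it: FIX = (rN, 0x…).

FIX = (r3, 0xa7)

0: ✓ CMP  NZCV=1010
1: · ADDGT
2: · ADDPL
3: · MOVEQ
4: ✓ CMP  NZCV=0011
5: · ADDEQ
6: · SUBEQ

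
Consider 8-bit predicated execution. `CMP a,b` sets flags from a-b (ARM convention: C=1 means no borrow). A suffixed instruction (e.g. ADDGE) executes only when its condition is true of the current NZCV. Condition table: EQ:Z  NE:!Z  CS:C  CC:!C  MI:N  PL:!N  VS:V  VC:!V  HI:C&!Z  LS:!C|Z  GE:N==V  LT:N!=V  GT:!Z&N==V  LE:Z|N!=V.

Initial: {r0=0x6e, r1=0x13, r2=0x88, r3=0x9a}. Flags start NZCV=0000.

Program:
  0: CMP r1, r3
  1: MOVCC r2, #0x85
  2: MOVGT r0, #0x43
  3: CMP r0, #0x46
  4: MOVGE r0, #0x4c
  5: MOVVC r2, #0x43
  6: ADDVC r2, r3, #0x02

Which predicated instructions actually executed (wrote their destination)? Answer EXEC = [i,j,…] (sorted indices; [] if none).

[0] flags=0000 → (cmp)
[1] flags=0000 CC?T → r2=0x85
[2] flags=0000 GT?T → r0=0x43
[3] flags=1000 → (cmp)
[4] flags=1000 GE?F → skip
[5] flags=1000 VC?T → r2=0x43
[6] flags=1000 VC?T → r2=0x9c

EXEC = [1,2,5,6]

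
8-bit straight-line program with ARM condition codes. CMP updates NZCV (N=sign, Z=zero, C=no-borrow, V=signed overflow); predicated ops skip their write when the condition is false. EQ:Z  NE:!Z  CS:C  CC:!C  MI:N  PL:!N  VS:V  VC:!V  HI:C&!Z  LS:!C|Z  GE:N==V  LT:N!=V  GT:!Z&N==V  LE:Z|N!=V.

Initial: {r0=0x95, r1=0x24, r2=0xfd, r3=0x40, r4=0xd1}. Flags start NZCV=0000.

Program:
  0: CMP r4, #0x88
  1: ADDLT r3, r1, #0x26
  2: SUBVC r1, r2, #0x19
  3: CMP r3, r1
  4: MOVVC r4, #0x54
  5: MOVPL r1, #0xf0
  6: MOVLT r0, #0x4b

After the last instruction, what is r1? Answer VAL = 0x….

[0] flags=0010 → (cmp)
[1] flags=0010 LT?F → skip
[2] flags=0010 VC?T → r1=0xe4
[3] flags=0000 → (cmp)
[4] flags=0000 VC?T → r4=0x54
[5] flags=0000 PL?T → r1=0xf0
[6] flags=0000 LT?F → skip

VAL = 0xf0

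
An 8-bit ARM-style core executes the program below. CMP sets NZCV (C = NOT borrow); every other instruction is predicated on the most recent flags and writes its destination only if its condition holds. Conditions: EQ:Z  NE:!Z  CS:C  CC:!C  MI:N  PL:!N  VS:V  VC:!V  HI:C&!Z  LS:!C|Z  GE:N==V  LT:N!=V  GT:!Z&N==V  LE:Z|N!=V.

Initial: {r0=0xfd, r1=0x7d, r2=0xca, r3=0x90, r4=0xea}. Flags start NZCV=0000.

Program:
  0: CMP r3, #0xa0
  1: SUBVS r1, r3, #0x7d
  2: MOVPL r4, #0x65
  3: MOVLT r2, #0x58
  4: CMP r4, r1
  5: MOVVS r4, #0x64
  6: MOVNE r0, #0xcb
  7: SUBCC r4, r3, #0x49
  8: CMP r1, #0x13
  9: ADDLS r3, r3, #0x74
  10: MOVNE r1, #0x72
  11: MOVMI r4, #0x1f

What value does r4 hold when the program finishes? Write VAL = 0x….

VAL = 0x64

0: ✓ CMP  NZCV=1000
1: · SUBVS
2: · MOVPL
3: ✓ MOVLT  r2←0x58
4: ✓ CMP  NZCV=0011
5: ✓ MOVVS  r4←0x64
6: ✓ MOVNE  r0←0xcb
7: · SUBCC
8: ✓ CMP  NZCV=0010
9: · ADDLS
10: ✓ MOVNE  r1←0x72
11: · MOVMI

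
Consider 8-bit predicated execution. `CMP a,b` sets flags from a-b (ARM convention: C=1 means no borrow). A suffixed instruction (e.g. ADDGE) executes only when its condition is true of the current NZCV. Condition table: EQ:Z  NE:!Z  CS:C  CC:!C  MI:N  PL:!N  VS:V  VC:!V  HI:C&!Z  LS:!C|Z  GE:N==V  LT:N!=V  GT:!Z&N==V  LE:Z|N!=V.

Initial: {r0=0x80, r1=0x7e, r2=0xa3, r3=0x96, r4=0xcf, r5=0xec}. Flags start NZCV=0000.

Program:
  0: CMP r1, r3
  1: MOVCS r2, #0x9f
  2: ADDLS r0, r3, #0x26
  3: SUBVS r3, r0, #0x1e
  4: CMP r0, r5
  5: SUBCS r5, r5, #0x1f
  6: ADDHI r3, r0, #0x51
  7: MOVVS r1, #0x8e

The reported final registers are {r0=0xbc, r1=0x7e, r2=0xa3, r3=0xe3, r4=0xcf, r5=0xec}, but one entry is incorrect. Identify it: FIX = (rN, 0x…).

[0] flags=1001 → (cmp)
[1] flags=1001 CS?F → skip
[2] flags=1001 LS?T → r0=0xbc
[3] flags=1001 VS?T → r3=0x9e
[4] flags=1000 → (cmp)
[5] flags=1000 CS?F → skip
[6] flags=1000 HI?F → skip
[7] flags=1000 VS?F → skip

FIX = (r3, 0x9e)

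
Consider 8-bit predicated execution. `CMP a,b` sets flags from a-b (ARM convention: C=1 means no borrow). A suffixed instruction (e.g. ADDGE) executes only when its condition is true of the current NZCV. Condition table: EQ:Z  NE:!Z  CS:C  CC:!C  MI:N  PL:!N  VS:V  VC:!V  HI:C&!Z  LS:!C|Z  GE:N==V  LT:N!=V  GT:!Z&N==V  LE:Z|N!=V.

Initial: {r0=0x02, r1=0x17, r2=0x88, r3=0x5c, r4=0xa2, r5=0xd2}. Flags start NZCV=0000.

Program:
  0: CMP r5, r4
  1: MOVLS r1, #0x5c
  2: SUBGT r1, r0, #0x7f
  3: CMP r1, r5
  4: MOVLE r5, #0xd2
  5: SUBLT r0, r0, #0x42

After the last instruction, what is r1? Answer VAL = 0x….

VAL = 0x83

0: ✓ CMP  NZCV=0010
1: · MOVLS
2: ✓ SUBGT  r1←0x83
3: ✓ CMP  NZCV=1000
4: ✓ MOVLE  r5←0xd2
5: ✓ SUBLT  r0←0xc0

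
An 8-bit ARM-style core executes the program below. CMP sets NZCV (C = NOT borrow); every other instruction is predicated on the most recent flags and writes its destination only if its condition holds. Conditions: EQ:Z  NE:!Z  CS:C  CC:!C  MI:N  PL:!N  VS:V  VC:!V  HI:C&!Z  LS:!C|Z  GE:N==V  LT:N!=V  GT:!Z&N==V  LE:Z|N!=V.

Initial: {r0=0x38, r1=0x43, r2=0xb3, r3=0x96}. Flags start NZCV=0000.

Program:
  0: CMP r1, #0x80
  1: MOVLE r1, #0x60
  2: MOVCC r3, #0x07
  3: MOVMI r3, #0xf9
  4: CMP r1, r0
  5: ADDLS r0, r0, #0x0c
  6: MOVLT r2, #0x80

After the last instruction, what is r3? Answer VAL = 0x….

[0] flags=1001 → (cmp)
[1] flags=1001 LE?F → skip
[2] flags=1001 CC?T → r3=0x07
[3] flags=1001 MI?T → r3=0xf9
[4] flags=0010 → (cmp)
[5] flags=0010 LS?F → skip
[6] flags=0010 LT?F → skip

VAL = 0xf9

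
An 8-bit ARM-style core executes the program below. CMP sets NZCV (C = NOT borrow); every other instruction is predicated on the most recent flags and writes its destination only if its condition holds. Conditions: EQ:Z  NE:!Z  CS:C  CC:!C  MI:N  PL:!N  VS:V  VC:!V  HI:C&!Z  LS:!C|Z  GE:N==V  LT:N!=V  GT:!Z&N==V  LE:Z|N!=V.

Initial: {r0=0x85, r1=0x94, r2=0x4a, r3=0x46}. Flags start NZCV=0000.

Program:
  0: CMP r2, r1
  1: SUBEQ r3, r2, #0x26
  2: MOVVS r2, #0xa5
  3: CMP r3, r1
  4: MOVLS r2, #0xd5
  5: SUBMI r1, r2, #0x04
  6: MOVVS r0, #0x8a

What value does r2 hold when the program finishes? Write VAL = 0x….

VAL = 0xd5

0: ✓ CMP  NZCV=1001
1: · SUBEQ
2: ✓ MOVVS  r2←0xa5
3: ✓ CMP  NZCV=1001
4: ✓ MOVLS  r2←0xd5
5: ✓ SUBMI  r1←0xd1
6: ✓ MOVVS  r0←0x8a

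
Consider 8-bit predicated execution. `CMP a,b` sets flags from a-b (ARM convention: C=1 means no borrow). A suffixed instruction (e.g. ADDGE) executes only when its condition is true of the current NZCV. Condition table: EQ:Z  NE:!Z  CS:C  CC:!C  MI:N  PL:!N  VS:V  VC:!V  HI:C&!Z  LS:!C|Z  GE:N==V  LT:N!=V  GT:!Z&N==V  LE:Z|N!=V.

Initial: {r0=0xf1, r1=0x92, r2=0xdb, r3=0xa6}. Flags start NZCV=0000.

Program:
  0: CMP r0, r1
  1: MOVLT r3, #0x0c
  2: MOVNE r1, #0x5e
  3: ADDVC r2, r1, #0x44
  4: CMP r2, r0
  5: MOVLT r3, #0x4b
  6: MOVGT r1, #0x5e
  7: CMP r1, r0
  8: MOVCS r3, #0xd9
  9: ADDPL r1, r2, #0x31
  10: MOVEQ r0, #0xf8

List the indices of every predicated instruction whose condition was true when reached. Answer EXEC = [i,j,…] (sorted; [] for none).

EXEC = [2,3,5,9]

[0] flags=0010 → (cmp)
[1] flags=0010 LT?F → skip
[2] flags=0010 NE?T → r1=0x5e
[3] flags=0010 VC?T → r2=0xa2
[4] flags=1000 → (cmp)
[5] flags=1000 LT?T → r3=0x4b
[6] flags=1000 GT?F → skip
[7] flags=0000 → (cmp)
[8] flags=0000 CS?F → skip
[9] flags=0000 PL?T → r1=0xd3
[10] flags=0000 EQ?F → skip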